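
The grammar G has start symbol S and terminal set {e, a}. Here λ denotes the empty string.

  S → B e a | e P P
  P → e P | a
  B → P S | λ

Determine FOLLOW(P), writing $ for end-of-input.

FIRST(P) = {a, e}
FIRST(B) = {λ, a, e}  (via P S)
FIRST(S) = {a, e}  (via B e a)
FOLLOW(S) includes $ since S is the start symbol.
FOLLOW(B): in S→B e a, B is followed by e a with FIRST {e}. Thus FOLLOW(B) = {e}.
FOLLOW(S): in B→P S, the suffix after S is empty, so FOLLOW(S) ⊇ FOLLOW(B) = {e}. Thus FOLLOW(S) = {$, e}.
FOLLOW(P): in S→e P P (occurrence 1), P is followed by P with FIRST {a, e}; in S→e P P (occurrence 2), the suffix after P is empty, so FOLLOW(P) ⊇ FOLLOW(S) = {$, e}; in P→e P, the suffix after P is empty (adds nothing new); in B→P S, P is followed by S with FIRST {a, e}. Thus FOLLOW(P) = {$, a, e}.

{$, a, e}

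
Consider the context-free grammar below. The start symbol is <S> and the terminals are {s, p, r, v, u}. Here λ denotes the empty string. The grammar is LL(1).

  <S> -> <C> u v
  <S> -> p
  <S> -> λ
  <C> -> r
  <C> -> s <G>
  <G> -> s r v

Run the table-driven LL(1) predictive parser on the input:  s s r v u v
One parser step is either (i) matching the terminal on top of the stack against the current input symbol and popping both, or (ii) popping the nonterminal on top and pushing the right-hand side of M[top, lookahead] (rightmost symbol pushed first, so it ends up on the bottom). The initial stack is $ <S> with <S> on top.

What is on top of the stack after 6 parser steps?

     Stack        Input          Action
  1  $ <S>        s s r v u v $  expand <S> -> <C> u v
  2  $ v u <C>    s s r v u v $  expand <C> -> s <G>
  3  $ v u <G> s  s s r v u v $  match s
  4  $ v u <G>    s r v u v $    expand <G> -> s r v
  5  $ v u v r s  s r v u v $    match s
  6  $ v u v r    r v u v $      match r
Stack after step 6: $ v u v (top = v).

v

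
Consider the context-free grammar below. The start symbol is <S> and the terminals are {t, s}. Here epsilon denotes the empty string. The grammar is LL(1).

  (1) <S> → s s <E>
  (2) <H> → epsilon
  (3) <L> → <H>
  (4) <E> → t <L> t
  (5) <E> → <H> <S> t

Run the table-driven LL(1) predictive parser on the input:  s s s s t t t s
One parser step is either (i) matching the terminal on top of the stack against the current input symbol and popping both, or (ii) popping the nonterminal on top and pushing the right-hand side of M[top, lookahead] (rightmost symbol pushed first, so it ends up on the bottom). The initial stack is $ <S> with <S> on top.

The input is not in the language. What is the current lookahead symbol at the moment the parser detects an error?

step 1: stack=$ <S>  input=s s s s t t t s $  — expand <S> → s s <E>
step 2: stack=$ <E> s s  input=s s s s t t t s $  — match s
step 3: stack=$ <E> s  input=s s s t t t s $  — match s
step 4: stack=$ <E>  input=s s t t t s $  — expand <E> → <H> <S> t
step 5: stack=$ t <S> <H>  input=s s t t t s $  — expand <H> → epsilon
step 6: stack=$ t <S>  input=s s t t t s $  — expand <S> → s s <E>
step 7: stack=$ t <E> s s  input=s s t t t s $  — match s
step 8: stack=$ t <E> s  input=s t t t s $  — match s
step 9: stack=$ t <E>  input=t t t s $  — expand <E> → t <L> t
step 10: stack=$ t t <L> t  input=t t t s $  — match t
step 11: stack=$ t t <L>  input=t t s $  — expand <L> → <H>
step 12: stack=$ t t <H>  input=t t s $  — expand <H> → epsilon
step 13: stack=$ t t  input=t t s $  — match t
step 14: stack=$ t  input=t s $  — match t
step 15: stack=$  input=s $  — error: stack empty but input remains

s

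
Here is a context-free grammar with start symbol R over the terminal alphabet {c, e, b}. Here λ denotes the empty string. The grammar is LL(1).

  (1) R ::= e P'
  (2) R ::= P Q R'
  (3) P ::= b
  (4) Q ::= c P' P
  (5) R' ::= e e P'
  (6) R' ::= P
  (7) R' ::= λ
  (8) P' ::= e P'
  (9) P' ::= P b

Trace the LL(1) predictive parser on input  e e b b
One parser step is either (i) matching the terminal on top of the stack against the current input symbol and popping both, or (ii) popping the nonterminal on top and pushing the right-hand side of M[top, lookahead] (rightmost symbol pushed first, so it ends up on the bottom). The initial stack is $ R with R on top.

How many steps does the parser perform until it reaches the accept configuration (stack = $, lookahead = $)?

8

step 1: stack=$ R  input=e e b b $  — expand R ::= e P'
step 2: stack=$ P' e  input=e e b b $  — match e
step 3: stack=$ P'  input=e b b $  — expand P' ::= e P'
step 4: stack=$ P' e  input=e b b $  — match e
step 5: stack=$ P'  input=b b $  — expand P' ::= P b
step 6: stack=$ b P  input=b b $  — expand P ::= b
step 7: stack=$ b b  input=b b $  — match b
step 8: stack=$ b  input=b $  — match b
Accept reached after 8 steps.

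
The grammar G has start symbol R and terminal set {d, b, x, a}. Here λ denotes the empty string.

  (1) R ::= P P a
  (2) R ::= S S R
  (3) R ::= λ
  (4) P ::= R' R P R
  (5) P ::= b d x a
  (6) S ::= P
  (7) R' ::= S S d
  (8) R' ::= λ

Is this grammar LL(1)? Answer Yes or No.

No

FIRST(R) = {λ, b}
FIRST(P) = {b}
FIRST(S) = {b}
FIRST(R') = {λ, b}
FOLLOW(R) = {$, a, b, d}
FOLLOW(P) = {$, a, b, d}
FOLLOW(S) = {$, a, b, d}
FOLLOW(R') = {b}
Cell M[P, b] receives both P ::= R' R P R and P ::= b d x a — the grammar is not LL(1).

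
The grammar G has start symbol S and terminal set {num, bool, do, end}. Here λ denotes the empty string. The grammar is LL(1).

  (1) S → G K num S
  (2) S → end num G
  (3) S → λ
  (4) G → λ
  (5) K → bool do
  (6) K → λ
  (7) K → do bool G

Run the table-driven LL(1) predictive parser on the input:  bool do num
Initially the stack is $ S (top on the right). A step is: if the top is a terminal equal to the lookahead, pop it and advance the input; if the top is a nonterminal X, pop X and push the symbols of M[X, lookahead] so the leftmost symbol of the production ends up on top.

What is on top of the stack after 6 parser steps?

     Stack            Input          Action
  1  $ S              bool do num $  expand S → G K num S
  2  $ S num K G      bool do num $  expand G → λ
  3  $ S num K        bool do num $  expand K → bool do
  4  $ S num do bool  bool do num $  match bool
  5  $ S num do       do num $       match do
  6  $ S num          num $          match num
Stack after step 6: $ S (top = S).

S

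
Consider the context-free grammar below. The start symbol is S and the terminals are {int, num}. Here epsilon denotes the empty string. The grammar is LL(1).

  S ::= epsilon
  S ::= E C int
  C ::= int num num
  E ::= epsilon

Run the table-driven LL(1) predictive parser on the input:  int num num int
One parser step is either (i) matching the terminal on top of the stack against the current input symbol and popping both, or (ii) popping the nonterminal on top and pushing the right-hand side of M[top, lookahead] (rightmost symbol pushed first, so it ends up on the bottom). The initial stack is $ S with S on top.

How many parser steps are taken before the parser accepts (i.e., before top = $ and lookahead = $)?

     Stack              Input              Action
  1  $ S                int num num int $  expand S ::= E C int
  2  $ int C E          int num num int $  expand E ::= epsilon
  3  $ int C            int num num int $  expand C ::= int num num
  4  $ int num num int  int num num int $  match int
  5  $ int num num      num num int $      match num
  6  $ int num          num int $          match num
  7  $ int              int $              match int
Accept reached after 7 steps.

7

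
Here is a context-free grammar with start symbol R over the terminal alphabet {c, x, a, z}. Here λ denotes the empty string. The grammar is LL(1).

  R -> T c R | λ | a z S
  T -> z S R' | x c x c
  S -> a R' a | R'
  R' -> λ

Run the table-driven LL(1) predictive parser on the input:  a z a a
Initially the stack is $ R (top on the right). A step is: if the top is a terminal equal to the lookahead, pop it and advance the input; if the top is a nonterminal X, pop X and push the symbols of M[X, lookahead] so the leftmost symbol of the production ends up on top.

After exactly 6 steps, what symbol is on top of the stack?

     Stack     Input      Action
  1  $ R       a z a a $  expand R -> a z S
  2  $ S z a   a z a a $  match a
  3  $ S z     z a a $    match z
  4  $ S       a a $      expand S -> a R' a
  5  $ a R' a  a a $      match a
  6  $ a R'    a $        expand R' -> λ
Stack after step 6: $ a (top = a).

a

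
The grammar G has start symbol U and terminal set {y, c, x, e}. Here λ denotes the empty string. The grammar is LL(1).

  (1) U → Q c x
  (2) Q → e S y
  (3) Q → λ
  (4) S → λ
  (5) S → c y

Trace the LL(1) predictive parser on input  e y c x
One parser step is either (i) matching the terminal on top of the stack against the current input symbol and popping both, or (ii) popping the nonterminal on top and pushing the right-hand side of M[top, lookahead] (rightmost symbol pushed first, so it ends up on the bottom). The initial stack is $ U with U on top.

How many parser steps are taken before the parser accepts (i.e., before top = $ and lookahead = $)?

7

     Stack        Input      Action
  1  $ U          e y c x $  expand U → Q c x
  2  $ x c Q      e y c x $  expand Q → e S y
  3  $ x c y S e  e y c x $  match e
  4  $ x c y S    y c x $    expand S → λ
  5  $ x c y      y c x $    match y
  6  $ x c        c x $      match c
  7  $ x          x $        match x
Accept reached after 7 steps.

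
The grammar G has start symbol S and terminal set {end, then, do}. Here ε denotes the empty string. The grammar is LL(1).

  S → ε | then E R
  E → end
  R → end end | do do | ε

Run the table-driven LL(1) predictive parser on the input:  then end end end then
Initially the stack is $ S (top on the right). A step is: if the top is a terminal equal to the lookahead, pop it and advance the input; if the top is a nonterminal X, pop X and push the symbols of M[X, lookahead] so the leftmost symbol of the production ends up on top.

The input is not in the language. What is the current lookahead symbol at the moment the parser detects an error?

     Stack       Input                    Action
  1  $ S         then end end end then $  expand S → then E R
  2  $ R E then  then end end end then $  match then
  3  $ R E       end end end then $       expand E → end
  4  $ R end     end end end then $       match end
  5  $ R         end end then $           expand R → end end
  6  $ end end   end end then $           match end
  7  $ end       end then $               match end
  8  $           then $                   error: stack empty but input remains

then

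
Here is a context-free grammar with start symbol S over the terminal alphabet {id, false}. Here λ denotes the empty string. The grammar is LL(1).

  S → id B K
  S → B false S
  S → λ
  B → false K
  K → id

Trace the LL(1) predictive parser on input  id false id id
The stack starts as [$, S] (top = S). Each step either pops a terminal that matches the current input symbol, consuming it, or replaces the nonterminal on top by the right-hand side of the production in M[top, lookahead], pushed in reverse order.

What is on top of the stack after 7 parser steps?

id

step 1: stack=$ S  input=id false id id $  — expand S → id B K
step 2: stack=$ K B id  input=id false id id $  — match id
step 3: stack=$ K B  input=false id id $  — expand B → false K
step 4: stack=$ K K false  input=false id id $  — match false
step 5: stack=$ K K  input=id id $  — expand K → id
step 6: stack=$ K id  input=id id $  — match id
step 7: stack=$ K  input=id $  — expand K → id
Stack after step 7: $ id (top = id).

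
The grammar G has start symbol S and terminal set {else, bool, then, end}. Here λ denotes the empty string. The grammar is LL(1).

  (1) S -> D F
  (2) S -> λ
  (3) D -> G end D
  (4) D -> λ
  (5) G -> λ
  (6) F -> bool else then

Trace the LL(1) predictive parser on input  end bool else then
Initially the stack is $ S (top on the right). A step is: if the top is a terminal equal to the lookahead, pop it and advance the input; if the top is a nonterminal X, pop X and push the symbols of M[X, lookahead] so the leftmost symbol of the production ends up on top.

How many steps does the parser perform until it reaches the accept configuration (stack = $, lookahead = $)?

9

step 1: stack=$ S  input=end bool else then $  — expand S -> D F
step 2: stack=$ F D  input=end bool else then $  — expand D -> G end D
step 3: stack=$ F D end G  input=end bool else then $  — expand G -> λ
step 4: stack=$ F D end  input=end bool else then $  — match end
step 5: stack=$ F D  input=bool else then $  — expand D -> λ
step 6: stack=$ F  input=bool else then $  — expand F -> bool else then
step 7: stack=$ then else bool  input=bool else then $  — match bool
step 8: stack=$ then else  input=else then $  — match else
step 9: stack=$ then  input=then $  — match then
Accept reached after 9 steps.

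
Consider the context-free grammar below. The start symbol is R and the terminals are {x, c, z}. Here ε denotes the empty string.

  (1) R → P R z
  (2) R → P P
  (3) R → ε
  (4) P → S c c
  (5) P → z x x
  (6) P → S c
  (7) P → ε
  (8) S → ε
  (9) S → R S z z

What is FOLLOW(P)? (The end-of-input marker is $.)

FIRST(R): from R→P R z we get {c, z}; from R→P P we get {ε, c, z}; from R→ε we get {ε}. So FIRST(R) = {ε, c, z}.
FIRST(S): from S→ε we get {ε}; from S→R S z z we get {c, z}. So FIRST(S) = {ε, c, z}.
FIRST(P): from P→S c c we get {c, z}; from P→z x x we get {z}; from P→S c we get {c, z}; from P→ε we get {ε}. So FIRST(P) = {ε, c, z}.
FOLLOW(R) includes $ since R is the start symbol.
FOLLOW(R): in R→P R z, R is followed by z with FIRST {z}; in S→R S z z, R is followed by S z z with FIRST {c, z}. Thus FOLLOW(R) = {$, c, z}.
FOLLOW(P): in R→P R z, P is followed by R z with FIRST {c, z}; in R→P P (occurrence 1), P is followed by P with FIRST {ε, c, z}; in R→P P (occurrence 1), the suffix after P is nullable, so FOLLOW(P) ⊇ FOLLOW(R) = {$, c, z}; in R→P P (occurrence 2), the suffix after P is empty, so FOLLOW(P) ⊇ FOLLOW(R) = {$, c, z}. Thus FOLLOW(P) = {$, c, z}.
FOLLOW(S): in P→S c c, S is followed by c c with FIRST {c}; in P→S c, S is followed by c with FIRST {c}; in S→R S z z, S is followed by z z with FIRST {z}. Thus FOLLOW(S) = {c, z}.

{$, c, z}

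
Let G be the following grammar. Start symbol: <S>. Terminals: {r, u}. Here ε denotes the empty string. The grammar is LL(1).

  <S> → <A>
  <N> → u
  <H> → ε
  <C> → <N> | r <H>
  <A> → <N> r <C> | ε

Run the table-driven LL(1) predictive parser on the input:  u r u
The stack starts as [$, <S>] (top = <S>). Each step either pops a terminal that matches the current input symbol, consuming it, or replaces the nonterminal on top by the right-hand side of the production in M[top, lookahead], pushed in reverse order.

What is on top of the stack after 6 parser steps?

<N>

step 1: stack=$ <S>  input=u r u $  — expand <S> → <A>
step 2: stack=$ <A>  input=u r u $  — expand <A> → <N> r <C>
step 3: stack=$ <C> r <N>  input=u r u $  — expand <N> → u
step 4: stack=$ <C> r u  input=u r u $  — match u
step 5: stack=$ <C> r  input=r u $  — match r
step 6: stack=$ <C>  input=u $  — expand <C> → <N>
Stack after step 6: $ <N> (top = <N>).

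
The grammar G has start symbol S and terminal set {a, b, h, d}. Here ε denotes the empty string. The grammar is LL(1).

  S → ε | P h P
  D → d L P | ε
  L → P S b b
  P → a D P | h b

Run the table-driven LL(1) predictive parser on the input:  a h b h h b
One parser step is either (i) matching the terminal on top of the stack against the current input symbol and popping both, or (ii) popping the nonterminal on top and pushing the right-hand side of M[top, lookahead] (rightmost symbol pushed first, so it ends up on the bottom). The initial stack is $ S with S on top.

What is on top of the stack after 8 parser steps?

P

step 1: stack=$ S  input=a h b h h b $  — expand S → P h P
step 2: stack=$ P h P  input=a h b h h b $  — expand P → a D P
step 3: stack=$ P h P D a  input=a h b h h b $  — match a
step 4: stack=$ P h P D  input=h b h h b $  — expand D → ε
step 5: stack=$ P h P  input=h b h h b $  — expand P → h b
step 6: stack=$ P h b h  input=h b h h b $  — match h
step 7: stack=$ P h b  input=b h h b $  — match b
step 8: stack=$ P h  input=h h b $  — match h
Stack after step 8: $ P (top = P).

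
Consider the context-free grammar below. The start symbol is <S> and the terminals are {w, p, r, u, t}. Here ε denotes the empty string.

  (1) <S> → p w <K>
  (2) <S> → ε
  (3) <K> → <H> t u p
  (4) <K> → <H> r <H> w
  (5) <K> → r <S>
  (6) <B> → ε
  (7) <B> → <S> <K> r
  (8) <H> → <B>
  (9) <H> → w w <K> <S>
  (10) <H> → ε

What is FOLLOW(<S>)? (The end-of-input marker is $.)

{$, p, r, t, w}

FIRST(<S>) = {ε, p}
FIRST(<K>) = {p, r, t, w}  (via <H> t u p, <H> r <H> w)
FIRST(<B>) = {ε, p, r, t, w}  (via <S> <K> r)
FIRST(<H>) = {ε, p, r, t, w}  (via <B>)
FOLLOW(<S>) includes $ since <S> is the start symbol.
FOLLOW(<H>): in <K>→<H> t u p, <H> is followed by t u p with FIRST {t}; in <K>→<H> r <H> w (occurrence 1), <H> is followed by r <H> w with FIRST {r}; in <K>→<H> r <H> w (occurrence 2), <H> is followed by w with FIRST {w}. Thus FOLLOW(<H>) = {r, t, w}.
FOLLOW(<B>): in <H>→<B>, the suffix after <B> is empty, so FOLLOW(<B>) ⊇ FOLLOW(<H>) = {r, t, w}. Thus FOLLOW(<B>) = {r, t, w}.
FOLLOW(<S>): in <K>→r <S>, the suffix after <S> is empty, so FOLLOW(<S>) ⊇ FOLLOW(<K>) = {$, p, r, t, w}; in <B>→<S> <K> r, <S> is followed by <K> r with FIRST {p, r, t, w}; in <H>→w w <K> <S>, the suffix after <S> is empty, so FOLLOW(<S>) ⊇ FOLLOW(<H>) = {r, t, w}. Thus FOLLOW(<S>) = {$, p, r, t, w}.
FOLLOW(<K>): in <S>→p w <K>, the suffix after <K> is empty, so FOLLOW(<K>) ⊇ FOLLOW(<S>) = {$, p, r, t, w}; in <B>→<S> <K> r, <K> is followed by r with FIRST {r}; in <H>→w w <K> <S>, <K> is followed by <S> with FIRST {ε, p}; in <H>→w w <K> <S>, the suffix after <K> is nullable, so FOLLOW(<K>) ⊇ FOLLOW(<H>) = {r, t, w}. Thus FOLLOW(<K>) = {$, p, r, t, w}.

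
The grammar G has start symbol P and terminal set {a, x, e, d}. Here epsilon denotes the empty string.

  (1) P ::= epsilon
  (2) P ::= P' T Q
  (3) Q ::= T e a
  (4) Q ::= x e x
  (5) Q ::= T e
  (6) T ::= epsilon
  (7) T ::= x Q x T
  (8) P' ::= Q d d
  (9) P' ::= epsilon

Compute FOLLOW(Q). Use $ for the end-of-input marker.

FIRST(T): from T::=epsilon we get {epsilon}; from T::=x Q x T we get {x}. So FIRST(T) = {epsilon, x}.
FIRST(Q): from Q::=T e a we get {e, x}; from Q::=x e x we get {x}; from Q::=T e we get {e, x}. So FIRST(Q) = {e, x}.
FIRST(P'): from P'::=Q d d we get {e, x}; from P'::=epsilon we get {epsilon}. So FIRST(P') = {epsilon, e, x}.
FIRST(P): from P::=epsilon we get {epsilon}; from P::=P' T Q we get {e, x}. So FIRST(P) = {epsilon, e, x}.
FOLLOW(P) includes $ since P is the start symbol.
FOLLOW(P): P appears on no right-hand side. Thus FOLLOW(P) = {$}.
FOLLOW(Q): in P::=P' T Q, the suffix after Q is empty, so FOLLOW(Q) ⊇ FOLLOW(P) = {$}; in T::=x Q x T, Q is followed by x T with FIRST {x}; in P'::=Q d d, Q is followed by d d with FIRST {d}. Thus FOLLOW(Q) = {$, d, x}.
FOLLOW(T): in P::=P' T Q, T is followed by Q with FIRST {e, x}; in Q::=T e a, T is followed by e a with FIRST {e}; in Q::=T e, T is followed by e with FIRST {e}; in T::=x Q x T, the suffix after T is empty (adds nothing new). Thus FOLLOW(T) = {e, x}.
FOLLOW(P'): in P::=P' T Q, P' is followed by T Q with FIRST {e, x}. Thus FOLLOW(P') = {e, x}.

{$, d, x}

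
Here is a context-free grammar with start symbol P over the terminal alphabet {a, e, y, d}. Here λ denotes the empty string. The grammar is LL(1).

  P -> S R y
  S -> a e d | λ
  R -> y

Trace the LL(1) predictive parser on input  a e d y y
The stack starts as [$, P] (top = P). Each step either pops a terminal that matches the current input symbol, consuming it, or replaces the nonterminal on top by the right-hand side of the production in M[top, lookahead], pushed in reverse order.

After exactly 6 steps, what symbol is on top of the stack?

     Stack        Input        Action
  1  $ P          a e d y y $  expand P -> S R y
  2  $ y R S      a e d y y $  expand S -> a e d
  3  $ y R d e a  a e d y y $  match a
  4  $ y R d e    e d y y $    match e
  5  $ y R d      d y y $      match d
  6  $ y R        y y $        expand R -> y
Stack after step 6: $ y y (top = y).

y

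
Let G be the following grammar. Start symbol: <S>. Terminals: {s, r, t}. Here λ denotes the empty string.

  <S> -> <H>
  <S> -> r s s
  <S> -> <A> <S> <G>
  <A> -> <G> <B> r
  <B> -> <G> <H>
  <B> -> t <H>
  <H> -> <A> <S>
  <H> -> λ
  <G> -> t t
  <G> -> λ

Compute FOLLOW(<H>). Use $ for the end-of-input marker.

{$, r, t}

FIRST(<G>) = {λ, t}
FIRST(<S>) = {λ, r, t}  (via <H>, <A> <S> <G>)
FIRST(<A>) = {r, t}  (via <G> <B> r)
FIRST(<H>) = {λ, r, t}  (via <A> <S>)
FIRST(<B>) = {λ, r, t}  (via <G> <H>)
FOLLOW(<S>) includes $ since <S> is the start symbol.
FOLLOW(<B>): in <A>-><G> <B> r, <B> is followed by r with FIRST {r}. Thus FOLLOW(<B>) = {r}.
FOLLOW(<S>): in <S>-><A> <S> <G>, <S> is followed by <G> with FIRST {λ, t}; in <S>-><A> <S> <G>, the suffix after <S> is nullable (adds nothing new); in <H>-><A> <S>, the suffix after <S> is empty, so FOLLOW(<S>) ⊇ FOLLOW(<H>) = {$, r, t}. Thus FOLLOW(<S>) = {$, r, t}.
FOLLOW(<H>): in <S>-><H>, the suffix after <H> is empty, so FOLLOW(<H>) ⊇ FOLLOW(<S>) = {$, r, t}; in <B>-><G> <H>, the suffix after <H> is empty, so FOLLOW(<H>) ⊇ FOLLOW(<B>) = {r}; in <B>->t <H>, the suffix after <H> is empty, so FOLLOW(<H>) ⊇ FOLLOW(<B>) = {r}. Thus FOLLOW(<H>) = {$, r, t}.
FOLLOW(<A>): in <S>-><A> <S> <G>, <A> is followed by <S> <G> with FIRST {λ, r, t}; in <S>-><A> <S> <G>, the suffix after <A> is nullable, so FOLLOW(<A>) ⊇ FOLLOW(<S>) = {$, r, t}; in <H>-><A> <S>, <A> is followed by <S> with FIRST {λ, r, t}; in <H>-><A> <S>, the suffix after <A> is nullable, so FOLLOW(<A>) ⊇ FOLLOW(<H>) = {$, r, t}. Thus FOLLOW(<A>) = {$, r, t}.
FOLLOW(<G>): in <S>-><A> <S> <G>, the suffix after <G> is empty, so FOLLOW(<G>) ⊇ FOLLOW(<S>) = {$, r, t}; in <A>-><G> <B> r, <G> is followed by <B> r with FIRST {r, t}; in <B>-><G> <H>, <G> is followed by <H> with FIRST {λ, r, t}; in <B>-><G> <H>, the suffix after <G> is nullable, so FOLLOW(<G>) ⊇ FOLLOW(<B>) = {r}. Thus FOLLOW(<G>) = {$, r, t}.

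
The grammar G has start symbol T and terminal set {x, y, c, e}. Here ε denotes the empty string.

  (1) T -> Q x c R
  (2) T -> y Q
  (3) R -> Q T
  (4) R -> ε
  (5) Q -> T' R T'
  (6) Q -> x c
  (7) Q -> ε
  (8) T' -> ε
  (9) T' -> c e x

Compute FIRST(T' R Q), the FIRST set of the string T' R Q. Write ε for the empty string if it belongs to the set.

{ε, c, x, y}

FIRST(T') = {ε, c}
FIRST(T) = {c, x, y}  (via Q x c R)
FIRST(R) = {ε, c, x, y}  (via Q T)
FIRST(Q) = {ε, c, x, y}  (via T' R T')
FIRST(T' R Q): take FIRST of each symbol in turn, carrying on past any symbol whose FIRST contains ε; result {ε, c, x, y}.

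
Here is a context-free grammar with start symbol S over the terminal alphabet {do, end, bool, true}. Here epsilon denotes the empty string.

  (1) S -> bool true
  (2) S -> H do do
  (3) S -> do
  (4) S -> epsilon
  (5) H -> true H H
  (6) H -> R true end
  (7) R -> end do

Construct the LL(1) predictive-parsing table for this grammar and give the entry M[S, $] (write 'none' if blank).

S -> epsilon

FIRST(R) = {end}
FIRST(H) = {end, true}  (via R true end)
FIRST(S) = {epsilon, bool, do, end, true}  (via H do do)
FOLLOW(S) includes $ since S is the start symbol.
FOLLOW(S): S appears on no right-hand side. Thus FOLLOW(S) = {$}.
For S -> bool true: FIRST(bool true) = {bool}, so it goes in M[S, t] for t ∈ {bool}.
For S -> H do do: FIRST(H do do) = {end, true}, so it goes in M[S, t] for t ∈ {end, true}.
For S -> do: FIRST(do) = {do}, so it goes in M[S, t] for t ∈ {do}.
For S -> epsilon: FIRST(epsilon) = {epsilon}, so it goes in M[S, t] for t ∈ {}; since epsilon ∈ FIRST, also for every t ∈ FOLLOW(S) = {$}.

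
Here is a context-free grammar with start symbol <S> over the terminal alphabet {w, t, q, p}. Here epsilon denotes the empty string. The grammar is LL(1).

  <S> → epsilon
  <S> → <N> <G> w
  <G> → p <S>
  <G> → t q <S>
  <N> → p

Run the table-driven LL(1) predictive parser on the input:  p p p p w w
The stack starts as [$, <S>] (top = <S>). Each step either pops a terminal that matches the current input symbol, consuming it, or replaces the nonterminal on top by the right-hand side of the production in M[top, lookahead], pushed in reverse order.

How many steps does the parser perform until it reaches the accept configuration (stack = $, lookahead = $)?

step 1: stack=$ <S>  input=p p p p w w $  — expand <S> → <N> <G> w
step 2: stack=$ w <G> <N>  input=p p p p w w $  — expand <N> → p
step 3: stack=$ w <G> p  input=p p p p w w $  — match p
step 4: stack=$ w <G>  input=p p p w w $  — expand <G> → p <S>
step 5: stack=$ w <S> p  input=p p p w w $  — match p
step 6: stack=$ w <S>  input=p p w w $  — expand <S> → <N> <G> w
step 7: stack=$ w w <G> <N>  input=p p w w $  — expand <N> → p
step 8: stack=$ w w <G> p  input=p p w w $  — match p
step 9: stack=$ w w <G>  input=p w w $  — expand <G> → p <S>
step 10: stack=$ w w <S> p  input=p w w $  — match p
step 11: stack=$ w w <S>  input=w w $  — expand <S> → epsilon
step 12: stack=$ w w  input=w w $  — match w
step 13: stack=$ w  input=w $  — match w
Accept reached after 13 steps.

13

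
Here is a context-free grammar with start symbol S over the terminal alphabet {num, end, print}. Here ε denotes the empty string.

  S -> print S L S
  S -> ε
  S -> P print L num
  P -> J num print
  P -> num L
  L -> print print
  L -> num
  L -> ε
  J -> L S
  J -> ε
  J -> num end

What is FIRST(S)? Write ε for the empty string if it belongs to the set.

FIRST(L) = {ε, num, print}
FIRST(S) = {ε, num, print}  (via P print L num)
FIRST(J) = {ε, num, print}  (via L S)
FIRST(P) = {num, print}  (via J num print)

{ε, num, print}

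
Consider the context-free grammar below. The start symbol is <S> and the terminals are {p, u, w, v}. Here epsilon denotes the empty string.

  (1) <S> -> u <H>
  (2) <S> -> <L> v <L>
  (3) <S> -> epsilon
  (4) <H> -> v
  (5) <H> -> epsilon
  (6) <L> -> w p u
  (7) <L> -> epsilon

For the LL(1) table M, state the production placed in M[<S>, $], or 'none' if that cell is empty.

<S> -> epsilon

FIRST(<H>) = {epsilon, v}
FIRST(<L>) = {epsilon, w}
FIRST(<S>) = {epsilon, u, v, w}  (via <L> v <L>)
FOLLOW(<S>) includes $ since <S> is the start symbol.
FOLLOW(<S>): <S> appears on no right-hand side. Thus FOLLOW(<S>) = {$}.
For <S> -> u <H>: FIRST(u <H>) = {u}, so it goes in M[<S>, t] for t ∈ {u}.
For <S> -> <L> v <L>: FIRST(<L> v <L>) = {v, w}, so it goes in M[<S>, t] for t ∈ {v, w}.
For <S> -> epsilon: FIRST(epsilon) = {epsilon}, so it goes in M[<S>, t] for t ∈ {}; since epsilon ∈ FIRST, also for every t ∈ FOLLOW(<S>) = {$}.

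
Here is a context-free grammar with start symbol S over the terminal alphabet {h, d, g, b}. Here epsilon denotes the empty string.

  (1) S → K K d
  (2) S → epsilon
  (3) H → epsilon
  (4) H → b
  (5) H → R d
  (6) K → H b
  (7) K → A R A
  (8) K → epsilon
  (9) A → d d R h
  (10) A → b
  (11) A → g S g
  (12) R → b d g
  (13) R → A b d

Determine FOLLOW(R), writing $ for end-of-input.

FIRST(A) = {b, d, g}
FIRST(R) = {b, d, g}  (via A b d)
FIRST(H) = {epsilon, b, d, g}  (via R d)
FIRST(K) = {epsilon, b, d, g}  (via H b, A R A)
FIRST(S) = {epsilon, b, d, g}  (via K K d)
FOLLOW(S) includes $ since S is the start symbol.
FOLLOW(S): in A→g S g, S is followed by g with FIRST {g}. Thus FOLLOW(S) = {$, g}.
FOLLOW(H): in K→H b, H is followed by b with FIRST {b}. Thus FOLLOW(H) = {b}.
FOLLOW(K): in S→K K d (occurrence 1), K is followed by K d with FIRST {b, d, g}; in S→K K d (occurrence 2), K is followed by d with FIRST {d}. Thus FOLLOW(K) = {b, d, g}.
FOLLOW(A): in K→A R A (occurrence 1), A is followed by R A with FIRST {b, d, g}; in K→A R A (occurrence 2), the suffix after A is empty, so FOLLOW(A) ⊇ FOLLOW(K) = {b, d, g}; in R→A b d, A is followed by b d with FIRST {b}. Thus FOLLOW(A) = {b, d, g}.
FOLLOW(R): in H→R d, R is followed by d with FIRST {d}; in K→A R A, R is followed by A with FIRST {b, d, g}; in A→d d R h, R is followed by h with FIRST {h}. Thus FOLLOW(R) = {b, d, g, h}.

{b, d, g, h}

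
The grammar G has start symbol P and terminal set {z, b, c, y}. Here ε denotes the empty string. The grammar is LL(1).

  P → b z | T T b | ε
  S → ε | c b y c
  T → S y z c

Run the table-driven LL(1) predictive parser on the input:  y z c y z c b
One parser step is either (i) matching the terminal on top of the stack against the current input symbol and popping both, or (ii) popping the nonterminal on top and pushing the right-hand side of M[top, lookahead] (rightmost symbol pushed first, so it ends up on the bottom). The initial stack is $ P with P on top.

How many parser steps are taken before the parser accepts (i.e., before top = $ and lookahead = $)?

12

step 1: stack=$ P  input=y z c y z c b $  — expand P → T T b
step 2: stack=$ b T T  input=y z c y z c b $  — expand T → S y z c
step 3: stack=$ b T c z y S  input=y z c y z c b $  — expand S → ε
step 4: stack=$ b T c z y  input=y z c y z c b $  — match y
step 5: stack=$ b T c z  input=z c y z c b $  — match z
step 6: stack=$ b T c  input=c y z c b $  — match c
step 7: stack=$ b T  input=y z c b $  — expand T → S y z c
step 8: stack=$ b c z y S  input=y z c b $  — expand S → ε
step 9: stack=$ b c z y  input=y z c b $  — match y
step 10: stack=$ b c z  input=z c b $  — match z
step 11: stack=$ b c  input=c b $  — match c
step 12: stack=$ b  input=b $  — match b
Accept reached after 12 steps.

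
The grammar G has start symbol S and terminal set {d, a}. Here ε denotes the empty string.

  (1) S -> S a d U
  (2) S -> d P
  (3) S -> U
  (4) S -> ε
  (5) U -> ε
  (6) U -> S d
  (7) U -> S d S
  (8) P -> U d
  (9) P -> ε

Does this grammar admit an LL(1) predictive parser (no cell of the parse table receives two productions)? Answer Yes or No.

No

FIRST(S) = {ε, a, d}
FIRST(U) = {ε, a, d}
FIRST(P) = {ε, a, d}
FOLLOW(S) = {$, a, d}
FOLLOW(U) = {$, a, d}
FOLLOW(P) = {$, a, d}
Cell M[P, a] receives both P -> U d and P -> ε — the grammar is not LL(1).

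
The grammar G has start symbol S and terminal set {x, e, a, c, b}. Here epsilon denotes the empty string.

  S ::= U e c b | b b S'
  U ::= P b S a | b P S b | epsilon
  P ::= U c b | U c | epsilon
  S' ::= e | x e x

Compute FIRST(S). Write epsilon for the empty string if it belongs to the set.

FIRST(S'): from S'::=e we get {e}; from S'::=x e x we get {x}. So FIRST(S') = {e, x}.
FIRST(S): from S::=U e c b we get {b, c, e}; from S::=b b S' we get {b}. So FIRST(S) = {b, c, e}.
FIRST(U): from U::=P b S a we get {b, c}; from U::=b P S b we get {b}; from U::=epsilon we get {epsilon}. So FIRST(U) = {epsilon, b, c}.
FIRST(P): from P::=U c b we get {b, c}; from P::=U c we get {b, c}; from P::=epsilon we get {epsilon}. So FIRST(P) = {epsilon, b, c}.

{b, c, e}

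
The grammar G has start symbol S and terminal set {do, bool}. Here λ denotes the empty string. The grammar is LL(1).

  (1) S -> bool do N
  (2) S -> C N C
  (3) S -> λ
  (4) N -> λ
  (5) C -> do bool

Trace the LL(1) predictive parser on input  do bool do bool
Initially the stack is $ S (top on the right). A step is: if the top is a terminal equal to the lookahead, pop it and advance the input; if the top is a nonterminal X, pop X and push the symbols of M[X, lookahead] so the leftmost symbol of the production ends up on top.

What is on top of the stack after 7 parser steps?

     Stack          Input              Action
  1  $ S            do bool do bool $  expand S -> C N C
  2  $ C N C        do bool do bool $  expand C -> do bool
  3  $ C N bool do  do bool do bool $  match do
  4  $ C N bool     bool do bool $     match bool
  5  $ C N          do bool $          expand N -> λ
  6  $ C            do bool $          expand C -> do bool
  7  $ bool do      do bool $          match do
Stack after step 7: $ bool (top = bool).

bool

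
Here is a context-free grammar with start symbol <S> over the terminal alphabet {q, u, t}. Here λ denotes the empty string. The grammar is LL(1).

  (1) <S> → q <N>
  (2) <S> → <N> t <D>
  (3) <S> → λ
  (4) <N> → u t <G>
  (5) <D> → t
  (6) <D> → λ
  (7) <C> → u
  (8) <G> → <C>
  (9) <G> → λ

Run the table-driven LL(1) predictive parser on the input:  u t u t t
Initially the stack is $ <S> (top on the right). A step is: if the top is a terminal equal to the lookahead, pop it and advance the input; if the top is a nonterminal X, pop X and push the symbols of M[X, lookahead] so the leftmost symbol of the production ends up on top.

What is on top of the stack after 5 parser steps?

     Stack            Input        Action
  1  $ <S>            u t u t t $  expand <S> → <N> t <D>
  2  $ <D> t <N>      u t u t t $  expand <N> → u t <G>
  3  $ <D> t <G> t u  u t u t t $  match u
  4  $ <D> t <G> t    t u t t $    match t
  5  $ <D> t <G>      u t t $      expand <G> → <C>
Stack after step 5: $ <D> t <C> (top = <C>).

<C>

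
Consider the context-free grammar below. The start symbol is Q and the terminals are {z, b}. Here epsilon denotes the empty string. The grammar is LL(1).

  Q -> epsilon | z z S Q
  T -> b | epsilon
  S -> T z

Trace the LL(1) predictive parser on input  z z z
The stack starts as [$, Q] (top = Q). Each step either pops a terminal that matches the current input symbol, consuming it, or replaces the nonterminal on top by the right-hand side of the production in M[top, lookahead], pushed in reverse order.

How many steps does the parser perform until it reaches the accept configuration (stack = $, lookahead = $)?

step 1: stack=$ Q  input=z z z $  — expand Q -> z z S Q
step 2: stack=$ Q S z z  input=z z z $  — match z
step 3: stack=$ Q S z  input=z z $  — match z
step 4: stack=$ Q S  input=z $  — expand S -> T z
step 5: stack=$ Q z T  input=z $  — expand T -> epsilon
step 6: stack=$ Q z  input=z $  — match z
step 7: stack=$ Q  input=$  — expand Q -> epsilon
Accept reached after 7 steps.

7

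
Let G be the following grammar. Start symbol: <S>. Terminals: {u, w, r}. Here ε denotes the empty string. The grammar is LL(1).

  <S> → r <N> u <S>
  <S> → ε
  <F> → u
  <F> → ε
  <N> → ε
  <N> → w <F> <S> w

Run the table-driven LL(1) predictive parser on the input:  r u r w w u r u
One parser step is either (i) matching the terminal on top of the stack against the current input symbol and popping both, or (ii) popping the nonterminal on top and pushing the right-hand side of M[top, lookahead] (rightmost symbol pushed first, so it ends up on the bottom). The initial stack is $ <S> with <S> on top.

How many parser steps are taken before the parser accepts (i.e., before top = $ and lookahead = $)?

17

      Stack                Input              Action
   1  $ <S>                r u r w w u r u $  expand <S> → r <N> u <S>
   2  $ <S> u <N> r        r u r w w u r u $  match r
   3  $ <S> u <N>          u r w w u r u $    expand <N> → ε
   4  $ <S> u              u r w w u r u $    match u
   5  $ <S>                r w w u r u $      expand <S> → r <N> u <S>
   6  $ <S> u <N> r        r w w u r u $      match r
   7  $ <S> u <N>          w w u r u $        expand <N> → w <F> <S> w
   8  $ <S> u w <S> <F> w  w w u r u $        match w
   9  $ <S> u w <S> <F>    w u r u $          expand <F> → ε
  10  $ <S> u w <S>        w u r u $          expand <S> → ε
  11  $ <S> u w            w u r u $          match w
  12  $ <S> u              u r u $            match u
  13  $ <S>                r u $              expand <S> → r <N> u <S>
  14  $ <S> u <N> r        r u $              match r
  15  $ <S> u <N>          u $                expand <N> → ε
  16  $ <S> u              u $                match u
  17  $ <S>                $                  expand <S> → ε
Accept reached after 17 steps.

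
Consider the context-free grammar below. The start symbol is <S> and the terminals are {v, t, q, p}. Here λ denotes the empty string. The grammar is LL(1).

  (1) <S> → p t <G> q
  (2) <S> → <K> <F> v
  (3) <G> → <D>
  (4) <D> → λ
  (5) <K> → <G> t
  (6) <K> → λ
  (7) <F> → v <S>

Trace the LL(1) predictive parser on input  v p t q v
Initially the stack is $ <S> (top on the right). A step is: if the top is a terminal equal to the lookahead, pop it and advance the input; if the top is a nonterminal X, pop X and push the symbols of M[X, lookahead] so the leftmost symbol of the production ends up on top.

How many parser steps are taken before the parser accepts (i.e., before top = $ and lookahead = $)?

      Stack          Input        Action
   1  $ <S>          v p t q v $  expand <S> → <K> <F> v
   2  $ v <F> <K>    v p t q v $  expand <K> → λ
   3  $ v <F>        v p t q v $  expand <F> → v <S>
   4  $ v <S> v      v p t q v $  match v
   5  $ v <S>        p t q v $    expand <S> → p t <G> q
   6  $ v q <G> t p  p t q v $    match p
   7  $ v q <G> t    t q v $      match t
   8  $ v q <G>      q v $        expand <G> → <D>
   9  $ v q <D>      q v $        expand <D> → λ
  10  $ v q          q v $        match q
  11  $ v            v $          match v
Accept reached after 11 steps.

11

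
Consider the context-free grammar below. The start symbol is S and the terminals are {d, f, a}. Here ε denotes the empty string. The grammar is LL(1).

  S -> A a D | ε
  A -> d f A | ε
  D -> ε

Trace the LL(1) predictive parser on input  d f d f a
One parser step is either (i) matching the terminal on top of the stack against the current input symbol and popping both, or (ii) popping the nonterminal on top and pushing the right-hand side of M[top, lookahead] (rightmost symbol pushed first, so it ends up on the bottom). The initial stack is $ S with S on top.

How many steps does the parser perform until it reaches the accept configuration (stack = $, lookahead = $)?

10

step 1: stack=$ S  input=d f d f a $  — expand S -> A a D
step 2: stack=$ D a A  input=d f d f a $  — expand A -> d f A
step 3: stack=$ D a A f d  input=d f d f a $  — match d
step 4: stack=$ D a A f  input=f d f a $  — match f
step 5: stack=$ D a A  input=d f a $  — expand A -> d f A
step 6: stack=$ D a A f d  input=d f a $  — match d
step 7: stack=$ D a A f  input=f a $  — match f
step 8: stack=$ D a A  input=a $  — expand A -> ε
step 9: stack=$ D a  input=a $  — match a
step 10: stack=$ D  input=$  — expand D -> ε
Accept reached after 10 steps.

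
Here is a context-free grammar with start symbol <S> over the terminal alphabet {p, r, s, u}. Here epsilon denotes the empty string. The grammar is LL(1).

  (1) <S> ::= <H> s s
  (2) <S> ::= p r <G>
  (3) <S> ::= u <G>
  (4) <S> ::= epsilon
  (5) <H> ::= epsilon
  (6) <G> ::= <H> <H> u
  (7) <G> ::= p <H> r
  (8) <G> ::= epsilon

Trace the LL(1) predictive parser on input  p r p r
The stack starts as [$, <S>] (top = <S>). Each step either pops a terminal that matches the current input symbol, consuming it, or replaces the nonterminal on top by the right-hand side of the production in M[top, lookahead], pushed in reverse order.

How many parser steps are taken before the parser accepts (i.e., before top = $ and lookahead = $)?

     Stack      Input      Action
  1  $ <S>      p r p r $  expand <S> ::= p r <G>
  2  $ <G> r p  p r p r $  match p
  3  $ <G> r    r p r $    match r
  4  $ <G>      p r $      expand <G> ::= p <H> r
  5  $ r <H> p  p r $      match p
  6  $ r <H>    r $        expand <H> ::= epsilon
  7  $ r        r $        match r
Accept reached after 7 steps.

7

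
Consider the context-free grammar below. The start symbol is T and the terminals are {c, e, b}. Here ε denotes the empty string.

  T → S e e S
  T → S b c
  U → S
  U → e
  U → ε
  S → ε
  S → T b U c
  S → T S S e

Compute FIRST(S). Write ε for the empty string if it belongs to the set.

FIRST(T): from T→S e e S we get {b, e}; from T→S b c we get {b, e}. So FIRST(T) = {b, e}.
FIRST(S): from S→ε we get {ε}; from S→T b U c we get {b, e}; from S→T S S e we get {b, e}. So FIRST(S) = {ε, b, e}.
FIRST(U): from U→S we get {ε, b, e}; from U→e we get {e}; from U→ε we get {ε}. So FIRST(U) = {ε, b, e}.

{ε, b, e}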